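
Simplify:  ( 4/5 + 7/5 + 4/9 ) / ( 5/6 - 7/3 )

-238/135

Numerator: 4/5 + 7/5 + 4/9 = 119/45
Denominator: 5/6 - 7/3 = -3/2
Divide: (119/45) · (-2/3) = -238/135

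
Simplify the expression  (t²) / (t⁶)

Quotient: (t^-4)

t^(-4)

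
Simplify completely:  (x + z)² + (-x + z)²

Binomially expand both and collect terms in z, x.

2*x² + 2*z²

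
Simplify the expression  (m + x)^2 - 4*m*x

(m - x)^2

Expanding gives m^2 - 2*m*x + x^2, a perfect square.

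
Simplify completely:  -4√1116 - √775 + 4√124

-21*√31

4√1116 = 24*√31; √775 = 5*√31; 4√124 = 8*√31
Combine: (-24 - 5 + 8)·√31 = -21*√31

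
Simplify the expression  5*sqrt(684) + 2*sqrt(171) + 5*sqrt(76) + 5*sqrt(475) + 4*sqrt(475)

91*sqrt(19)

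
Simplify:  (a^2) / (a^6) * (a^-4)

Quotient: (a^-4)
Multiply by (a^-4): add exponents.

a^(-8)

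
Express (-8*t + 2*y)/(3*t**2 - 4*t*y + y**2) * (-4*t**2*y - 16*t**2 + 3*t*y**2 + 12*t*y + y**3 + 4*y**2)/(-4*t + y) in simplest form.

(8*t*y + 32*t + 2*y**2 + 8*y)/(-3*t + y)

Factor: -8*t + 2*y = 2*(-4*t + y);  3*t**2 - 4*t*y + y**2 = (-3*t + y)*(-t + y);  -4*t**2*y - 16*t**2 + 3*t*y**2 + 12*t*y + y**3 + 4*y**2 = (-t + y)*(4*t + y)*(y + 4)
Cancel the common factors (-t + y), (-4*t + y).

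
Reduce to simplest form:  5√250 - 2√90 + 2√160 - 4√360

5√250 = 25*√10; 2√90 = 6*√10; 2√160 = 8*√10; 4√360 = 24*√10
Combine: (25 - 6 + 8 - 24)·√10 = 3*√10

3*√10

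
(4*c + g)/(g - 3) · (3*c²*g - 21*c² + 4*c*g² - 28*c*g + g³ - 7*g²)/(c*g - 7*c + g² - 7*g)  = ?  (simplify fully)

Factor: 3*c²*g - 21*c² + 4*c*g² - 28*c*g + g³ - 7*g² = (g - 7)·(c + g)·(3*c + g);  c*g - 7*c + g² - 7*g = (g - 7)·(c + g)
Cancel the common factors (g - 7), (c + g).

(12*c² + 7*c*g + g²)/(g - 3)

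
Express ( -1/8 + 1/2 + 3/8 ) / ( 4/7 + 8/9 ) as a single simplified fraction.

Numerator: -1/8 + 1/2 + 3/8 = 3/4
Denominator: 4/7 + 8/9 = 92/63
Divide: (3/4) · (63/92) = 189/368

189/368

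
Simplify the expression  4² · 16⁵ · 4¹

4² = 2^4; 16⁵ = 2^20; 4¹ = 2^2
Combine exponents: 2^26

2^26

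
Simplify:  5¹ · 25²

5^5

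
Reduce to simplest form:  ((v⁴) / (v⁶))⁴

Inside the bracket: (v^-2)
Raise to the power 4: (v^-8)

v^(-8)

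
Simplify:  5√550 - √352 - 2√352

13*√22

5√550 = 25*√22; √352 = 4*√22; 2√352 = 8*√22
Combine: (25 - 4 - 8)·√22 = 13*√22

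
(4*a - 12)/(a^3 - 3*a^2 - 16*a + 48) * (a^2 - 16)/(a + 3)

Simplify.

4/(a + 3)

Factor: 4*a - 12 = 4*(a - 3);  a^3 - 3*a^2 - 16*a + 48 = (a - 3)*(a - 4)*(a + 4);  a^2 - 16 = (a - 4)*(a + 4)
Cancel the common factors (a - 3), (a + 4), (a - 4).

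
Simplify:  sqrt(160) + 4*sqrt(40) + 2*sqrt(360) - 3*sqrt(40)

18*sqrt(10)

sqrt(160) = 4*sqrt(10); 4*sqrt(40) = 8*sqrt(10); 2*sqrt(360) = 12*sqrt(10); 3*sqrt(40) = 6*sqrt(10)
Combine: (4 + 8 + 12 - 6)·sqrt(10) = 18*sqrt(10)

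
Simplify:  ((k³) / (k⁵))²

Inside the bracket: (k^-2)
Raise to the power 2: (k^-4)

k^(-4)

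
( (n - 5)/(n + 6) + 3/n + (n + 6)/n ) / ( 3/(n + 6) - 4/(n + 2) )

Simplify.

Numerator: (n - 5)/(n + 6) + 3/n + (n + 6)/n = (2*n**2 + 10*n + 54)/(n**2 + 6*n)
Denominator: 3/(n + 6) - 4/(n + 2) = (-n - 18)/(n**2 + 8*n + 12)
Divide: ((2*n**2 + 10*n + 54)/(n**2 + 6*n)) · ((n**2 + 8*n + 12)/(-n - 18)) = (-2*n**3 - 14*n**2 - 74*n - 108)/(n**2 + 18*n)

(-2*n**3 - 14*n**2 - 74*n - 108)/(n**2 + 18*n)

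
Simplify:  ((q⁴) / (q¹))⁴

q^12

Inside the bracket: q³
Raise to the power 4: q^12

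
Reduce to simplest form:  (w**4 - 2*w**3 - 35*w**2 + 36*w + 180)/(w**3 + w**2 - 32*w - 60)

w - 3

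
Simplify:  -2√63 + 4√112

2√63 = 6*√7; 4√112 = 16*√7
Combine: (-6 + 16)·√7 = 10*√7

10*√7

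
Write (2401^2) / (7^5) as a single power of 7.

7^3

2401^2 = 7^8; 7^5 = 7^5
Combine exponents: 7^3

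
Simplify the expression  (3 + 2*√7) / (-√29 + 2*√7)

Multiply numerator and denominator by 2*√7 + √29.
Denominator becomes -1; numerator becomes 6*√7 + 3*√29 + 28 + 2*√203.

-2*√203 - 28 - 3*√29 - 6*√7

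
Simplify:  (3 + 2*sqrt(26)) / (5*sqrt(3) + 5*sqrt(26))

Multiply numerator and denominator by -5*sqrt(3) + 5*sqrt(26).
Denominator becomes 575; numerator becomes -10*sqrt(78) - 15*sqrt(3) + 15*sqrt(26) + 260.

(-2*sqrt(78) - 3*sqrt(3) + 3*sqrt(26) + 52)/115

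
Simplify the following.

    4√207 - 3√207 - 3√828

4√207 = 12*√23; 3√207 = 9*√23; 3√828 = 18*√23
Combine: (12 - 9 - 18)·√23 = -15*√23

-15*√23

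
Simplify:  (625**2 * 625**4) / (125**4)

5**12

625**2 = 5**8; 625**4 = 5**16; 125**4 = 5**12
Combine exponents: 5**12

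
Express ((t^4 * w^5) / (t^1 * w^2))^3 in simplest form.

Inside the bracket: t^3 * w^3
Raise to the power 3: t^9 * w^9

t^9*w^9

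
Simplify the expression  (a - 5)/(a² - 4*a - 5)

1/(a + 1)

Factor: a² - 4*a - 5 = (a - 5)·(a + 1)
Cancel the common factor (a - 5).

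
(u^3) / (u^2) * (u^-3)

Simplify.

Quotient: u^1
Multiply by (u^-3): add exponents.

u^(-2)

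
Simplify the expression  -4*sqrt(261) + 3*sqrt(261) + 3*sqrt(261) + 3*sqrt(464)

18*sqrt(29)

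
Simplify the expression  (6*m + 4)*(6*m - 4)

36*m**2 - 16

(6*m)**2 - (4)**2 = 36*m**2 - 16.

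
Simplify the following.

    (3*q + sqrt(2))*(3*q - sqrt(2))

9*q^2 - 2

Difference of squares with P = 3*q, Q = sqrt(2).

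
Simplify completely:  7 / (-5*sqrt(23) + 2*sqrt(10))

Multiply numerator and denominator by 2*sqrt(10) + 5*sqrt(23).
Denominator becomes -535; numerator becomes 14*sqrt(10) + 35*sqrt(23).

(-35*sqrt(23) - 14*sqrt(10))/535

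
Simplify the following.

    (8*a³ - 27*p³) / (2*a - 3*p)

Factor as (a-b)(a^2+ab+b^2) with a=(2*a), b=(3*p).

4*a² + 6*a*p + 9*p²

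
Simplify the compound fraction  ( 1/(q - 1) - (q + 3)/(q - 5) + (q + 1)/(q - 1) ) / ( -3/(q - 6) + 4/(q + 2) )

Numerator: 1/(q - 1) - (q + 3)/(q - 5) + (q + 1)/(q - 1) = (-5*q - 7)/(q^2 - 6*q + 5)
Denominator: -3/(q - 6) + 4/(q + 2) = (q - 30)/(q^2 - 4*q - 12)
Divide: ((-5*q - 7)/(q^2 - 6*q + 5)) · ((q^2 - 4*q - 12)/(q - 30)) = (-5*q^3 + 13*q^2 + 88*q + 84)/(q^3 - 36*q^2 + 185*q - 150)

(-5*q^3 + 13*q^2 + 88*q + 84)/(q^3 - 36*q^2 + 185*q - 150)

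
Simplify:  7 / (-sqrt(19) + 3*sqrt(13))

(sqrt(19) + 3*sqrt(13))/14

Multiply numerator and denominator by sqrt(19) + 3*sqrt(13).
Denominator becomes 98; numerator becomes 7*sqrt(19) + 21*sqrt(13).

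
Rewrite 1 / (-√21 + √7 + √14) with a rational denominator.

Group as (√7 + √14) - √21; multiply by (√7 + √14) + √21, then rationalise the remaining surd.

(√14 + 2*√7 + √42)/28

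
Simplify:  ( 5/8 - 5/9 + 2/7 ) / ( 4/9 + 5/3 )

179/1064

Numerator: 5/8 - 5/9 + 2/7 = 179/504
Denominator: 4/9 + 5/3 = 19/9
Divide: (179/504) · (9/19) = 179/1064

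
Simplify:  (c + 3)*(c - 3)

Product of conjugates: (P+Q)(P-Q) = P^2 - Q^2.

c^2 - 9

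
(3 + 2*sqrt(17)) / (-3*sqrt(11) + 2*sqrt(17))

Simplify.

Multiply numerator and denominator by 2*sqrt(17) + 3*sqrt(11).
Denominator becomes -31; numerator becomes 6*sqrt(17) + 9*sqrt(11) + 68 + 6*sqrt(187).

(-6*sqrt(187) - 68 - 9*sqrt(11) - 6*sqrt(17))/31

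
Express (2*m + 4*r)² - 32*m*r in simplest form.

4*(m - 2*r)²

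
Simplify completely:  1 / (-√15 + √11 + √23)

(-19*√15 + 3*√23 + 27*√11 + 2*√3795)/651

Group as (√11 + √23) - √15; multiply by (√11 + √23) + √15, then rationalise the remaining surd.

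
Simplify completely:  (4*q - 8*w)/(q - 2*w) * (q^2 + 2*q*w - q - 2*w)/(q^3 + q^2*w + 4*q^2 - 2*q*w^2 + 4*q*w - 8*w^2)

(4*q - 4)/(q^2 - q*w + 4*q - 4*w)

Factor: 4*q - 8*w = 4*(q - 2*w);  q^2 + 2*q*w - q - 2*w = (q + 2*w)*(q - 1);  q^3 + q^2*w + 4*q^2 - 2*q*w^2 + 4*q*w - 8*w^2 = (q + 2*w)*(q + 4)*(q - w)
Cancel the common factors (q - 2*w), (q + 2*w).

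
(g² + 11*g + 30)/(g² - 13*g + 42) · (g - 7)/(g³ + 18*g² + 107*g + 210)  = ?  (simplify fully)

Factor: g² + 11*g + 30 = (g + 5)·(g + 6);  g² - 13*g + 42 = (g - 6)·(g - 7);  g³ + 18*g² + 107*g + 210 = (g + 7)·(g + 5)·(g + 6)
Cancel the common factors (g - 7), (g + 6), (g + 5).

1/(g² + g - 42)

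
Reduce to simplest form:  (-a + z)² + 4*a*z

Expand the square and combine the 4*a*z term.

(a + z)²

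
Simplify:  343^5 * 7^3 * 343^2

7^24

343^5 = 7^15; 7^3 = 7^3; 343^2 = 7^6
Combine exponents: 7^24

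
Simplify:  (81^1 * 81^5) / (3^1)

81^1 = 3^4; 81^5 = 3^20; 3^1 = 3^1
Combine exponents: 3^23

3^23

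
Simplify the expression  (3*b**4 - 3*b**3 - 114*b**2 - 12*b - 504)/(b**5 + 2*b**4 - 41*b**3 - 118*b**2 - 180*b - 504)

Factor: 3*b**4 - 3*b**3 - 114*b**2 - 12*b - 504 = 3*(b - 7)*(b + 6)*(b**2 + 4);  b**5 + 2*b**4 - 41*b**3 - 118*b**2 - 180*b - 504 = (b - 7)*(b**2 + 4)*(b + 6)*(b + 3)
Cancel the common factors (b**2 + 4), (b - 7), (b + 6).

3/(b + 3)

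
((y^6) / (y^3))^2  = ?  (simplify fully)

y^6

Inside the bracket: y^3
Raise to the power 2: y^6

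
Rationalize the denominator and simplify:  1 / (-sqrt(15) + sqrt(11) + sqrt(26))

Group as (sqrt(11) + sqrt(26)) - sqrt(15); multiply by (sqrt(11) + sqrt(26)) + sqrt(15), then rationalise the remaining surd.

(-11*sqrt(15) + 15*sqrt(11) + sqrt(4290))/330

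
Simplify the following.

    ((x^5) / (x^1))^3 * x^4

x^16

Inside the bracket: x^4
Raise to the power 3: x^12
Multiply by x^4: add exponents.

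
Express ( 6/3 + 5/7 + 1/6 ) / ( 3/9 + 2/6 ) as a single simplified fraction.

Numerator: 6/3 + 5/7 + 1/6 = 121/42
Denominator: 3/9 + 2/6 = 2/3
Divide: (121/42) · (3/2) = 121/28

121/28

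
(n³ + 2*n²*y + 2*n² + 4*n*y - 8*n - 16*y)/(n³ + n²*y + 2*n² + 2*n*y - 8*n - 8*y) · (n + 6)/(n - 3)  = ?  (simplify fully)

(n² + 2*n*y + 6*n + 12*y)/(n² + n*y - 3*n - 3*y)

Factor: n³ + 2*n²*y + 2*n² + 4*n*y - 8*n - 16*y = (n - 2)·(n + 2*y)·(n + 4);  n³ + n²*y + 2*n² + 2*n*y - 8*n - 8*y = (n + y)·(n - 2)·(n + 4)
Cancel the common factors (n - 2), (n + 4).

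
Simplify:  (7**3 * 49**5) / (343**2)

7**3 = 7**3; 49**5 = 7**10; 343**2 = 7**6
Combine exponents: 7**7

7**7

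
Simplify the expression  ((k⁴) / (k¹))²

Inside the bracket: k³
Raise to the power 2: k⁶

k⁶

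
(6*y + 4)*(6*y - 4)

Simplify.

36*y**2 - 16

Difference of squares with P = 6*y, Q = 4.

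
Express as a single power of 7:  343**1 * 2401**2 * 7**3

7**14

343**1 = 7**3; 2401**2 = 7**8; 7**3 = 7**3
Combine exponents: 7**14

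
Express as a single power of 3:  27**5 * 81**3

27**5 = 3**15; 81**3 = 3**12
Combine exponents: 3**27

3**27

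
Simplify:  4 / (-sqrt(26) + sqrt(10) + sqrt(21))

(-20*sqrt(26) + 60*sqrt(21) + 148*sqrt(10) + 16*sqrt(1365))/815

Group as (sqrt(10) + sqrt(21)) - sqrt(26); multiply by (sqrt(10) + sqrt(21)) + sqrt(26), then rationalise the remaining surd.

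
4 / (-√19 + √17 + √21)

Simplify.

(-76*√19 + 60*√21 + 92*√17 + 8*√6783)/1067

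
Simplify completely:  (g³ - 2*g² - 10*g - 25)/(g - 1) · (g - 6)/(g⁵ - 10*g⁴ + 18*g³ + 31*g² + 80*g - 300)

Factor: g³ - 2*g² - 10*g - 25 = (g² + 3*g + 5)·(g - 5);  g⁵ - 10*g⁴ + 18*g³ + 31*g² + 80*g - 300 = (g² + 3*g + 5)·(g - 5)·(g - 6)·(g - 2)
Cancel the common factors (g² + 3*g + 5), (g - 5), (g - 6).

1/(g² - 3*g + 2)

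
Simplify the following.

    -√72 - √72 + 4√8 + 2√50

6*√2

√72 = 6*√2; √72 = 6*√2; 4√8 = 8*√2; 2√50 = 10*√2
Combine: (-6 - 6 + 8 + 10)·√2 = 6*√2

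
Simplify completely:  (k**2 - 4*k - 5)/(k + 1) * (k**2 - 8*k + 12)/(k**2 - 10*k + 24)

(k**2 - 7*k + 10)/(k - 4)

Factor: k**2 - 4*k - 5 = (k + 1)*(k - 5);  k**2 - 8*k + 12 = (k - 6)*(k - 2);  k**2 - 10*k + 24 = (k - 4)*(k - 6)
Cancel the common factors (k - 6), (k + 1).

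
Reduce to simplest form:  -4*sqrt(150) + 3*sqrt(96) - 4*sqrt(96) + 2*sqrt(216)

4*sqrt(150) = 20*sqrt(6); 3*sqrt(96) = 12*sqrt(6); 4*sqrt(96) = 16*sqrt(6); 2*sqrt(216) = 12*sqrt(6)
Combine: (-20 + 12 - 16 + 12)·sqrt(6) = -12*sqrt(6)

-12*sqrt(6)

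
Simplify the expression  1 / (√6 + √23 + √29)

Group as (√6 + √29) + √23; multiply by (√6 + √29) - √23, then rationalise the remaining surd.

(-√4002 + 6*√23 + 23*√6)/276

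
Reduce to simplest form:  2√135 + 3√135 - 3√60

9*√15

2√135 = 6*√15; 3√135 = 9*√15; 3√60 = 6*√15
Combine: (6 + 9 - 6)·√15 = 9*√15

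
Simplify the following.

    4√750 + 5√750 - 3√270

36*√30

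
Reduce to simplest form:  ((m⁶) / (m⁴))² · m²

m⁶

Inside the bracket: m²
Raise to the power 2: m⁴
Multiply by m²: add exponents.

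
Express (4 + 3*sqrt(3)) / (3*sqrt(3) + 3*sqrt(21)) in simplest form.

Multiply numerator and denominator by -3*sqrt(21) + 3*sqrt(3).
Denominator becomes -162; numerator becomes -27*sqrt(7) - 12*sqrt(21) + 12*sqrt(3) + 27.

(-9 - 4*sqrt(3) + 4*sqrt(21) + 9*sqrt(7))/54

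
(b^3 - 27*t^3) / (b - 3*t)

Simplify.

Apply the difference-of-cubes factorisation and cancel (b - 3*t).

b^2 + 3*b*t + 9*t^2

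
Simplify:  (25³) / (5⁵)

25³ = 5^6; 5⁵ = 5^5
Combine exponents: 5^1

5^1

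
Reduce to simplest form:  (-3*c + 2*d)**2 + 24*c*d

(3*c + 2*d)**2

Expand the square and combine the 24*c*d term.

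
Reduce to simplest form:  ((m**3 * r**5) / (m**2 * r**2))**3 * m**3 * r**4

Inside the bracket: m**1 * r**3
Raise to the power 3: m**3 * r**9
Multiply by m**3 * r**4: add exponents.

m**6*r**13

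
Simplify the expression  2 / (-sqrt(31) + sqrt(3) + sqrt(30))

(-sqrt(31) + 2*sqrt(30) + 29*sqrt(3) + 3*sqrt(310))/89

Group as (sqrt(3) + sqrt(30)) - sqrt(31); multiply by (sqrt(3) + sqrt(30)) + sqrt(31), then rationalise the remaining surd.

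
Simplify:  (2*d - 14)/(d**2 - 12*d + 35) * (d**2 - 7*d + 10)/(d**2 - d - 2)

2/(d + 1)

Factor: 2*d - 14 = 2*(d - 7);  d**2 - 12*d + 35 = (d - 5)*(d - 7);  d**2 - 7*d + 10 = (d - 2)*(d - 5);  d**2 - d - 2 = (d + 1)*(d - 2)
Cancel the common factors (d - 5), (d - 7), (d - 2).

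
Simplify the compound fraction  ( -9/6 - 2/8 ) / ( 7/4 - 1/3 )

Numerator: -9/6 - 2/8 = -7/4
Denominator: 7/4 - 1/3 = 17/12
Divide: (-7/4) · (12/17) = -21/17

-21/17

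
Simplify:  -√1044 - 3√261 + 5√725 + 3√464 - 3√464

√1044 = 6*√29; 3√261 = 9*√29; 5√725 = 25*√29; 3√464 = 12*√29; 3√464 = 12*√29
Combine: (-6 - 9 + 25 + 12 - 12)·√29 = 10*√29

10*√29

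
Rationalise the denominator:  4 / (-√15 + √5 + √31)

(-84*√15 - 44*√31 + 164*√5 + 40*√93)/179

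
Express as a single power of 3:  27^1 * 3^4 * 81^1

27^1 = 3^3; 3^4 = 3^4; 81^1 = 3^4
Combine exponents: 3^11

3^11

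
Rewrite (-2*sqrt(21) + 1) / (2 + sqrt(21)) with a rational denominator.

(-44 + 5*sqrt(21))/17

Multiply numerator and denominator by -sqrt(21) + 2.
Denominator becomes -17; numerator becomes -5*sqrt(21) + 44.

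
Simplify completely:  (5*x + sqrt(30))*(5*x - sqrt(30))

25*x**2 - 30

Difference of squares with P = 5*x, Q = sqrt(30).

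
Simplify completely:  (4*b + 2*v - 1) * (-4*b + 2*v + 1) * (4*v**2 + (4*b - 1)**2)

((2*v)+(4*b - 1))((2*v)-(4*b - 1)) = -16*b**2 + 8*b + 4*v**2 - 1; continue pairing.

-256*b**4 + 256*b**3 - 96*b**2 + 16*b + 16*v**4 - 1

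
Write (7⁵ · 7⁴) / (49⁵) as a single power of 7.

7^(-1)

7⁵ = 7^5; 7⁴ = 7^4; 49⁵ = 7^10
Combine exponents: 7^(-1)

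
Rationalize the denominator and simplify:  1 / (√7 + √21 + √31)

(-14*√93 - 3*√31 + 17*√21 + 45*√7)/579

Group as (√7 + √31) + √21; multiply by (√7 + √31) - √21, then rationalise the remaining surd.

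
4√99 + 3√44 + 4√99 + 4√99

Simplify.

42*√11

4√99 = 12*√11; 3√44 = 6*√11; 4√99 = 12*√11; 4√99 = 12*√11
Combine: (12 + 6 + 12 + 12)·√11 = 42*√11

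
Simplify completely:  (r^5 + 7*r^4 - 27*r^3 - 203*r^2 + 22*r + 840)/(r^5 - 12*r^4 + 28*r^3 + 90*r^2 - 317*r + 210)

Factor: r^5 + 7*r^4 - 27*r^3 - 203*r^2 + 22*r + 840 = (r + 7)*(r + 3)*(r + 4)*(r - 5)*(r - 2);  r^5 - 12*r^4 + 28*r^3 + 90*r^2 - 317*r + 210 = (r - 5)*(r - 1)*(r - 2)*(r - 7)*(r + 3)
Cancel the common factors (r + 3), (r - 2), (r - 5).

(r^2 + 11*r + 28)/(r^2 - 8*r + 7)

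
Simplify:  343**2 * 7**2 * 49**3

7**14

343**2 = 7**6; 7**2 = 7**2; 49**3 = 7**6
Combine exponents: 7**14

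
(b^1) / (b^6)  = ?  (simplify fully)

Quotient: (b^-5)

b^(-5)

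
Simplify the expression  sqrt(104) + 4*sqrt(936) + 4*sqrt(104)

34*sqrt(26)

sqrt(104) = 2*sqrt(26); 4*sqrt(936) = 24*sqrt(26); 4*sqrt(104) = 8*sqrt(26)
Combine: (2 + 24 + 8)·sqrt(26) = 34*sqrt(26)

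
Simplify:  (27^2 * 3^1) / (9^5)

3^(-3)

27^2 = 3^6; 3^1 = 3^1; 9^5 = 3^10
Combine exponents: 3^(-3)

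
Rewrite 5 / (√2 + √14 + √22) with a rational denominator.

(-10*√154 - 15*√22 + 25*√14 + 85*√2)/38

Group as (√2 + √14) + √22; multiply by (√2 + √14) - √22, then rationalise the remaining surd.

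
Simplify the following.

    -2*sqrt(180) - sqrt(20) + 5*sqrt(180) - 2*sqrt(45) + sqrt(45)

13*sqrt(5)

2*sqrt(180) = 12*sqrt(5); sqrt(20) = 2*sqrt(5); 5*sqrt(180) = 30*sqrt(5); 2*sqrt(45) = 6*sqrt(5); sqrt(45) = 3*sqrt(5)
Combine: (-12 - 2 + 30 - 6 + 3)·sqrt(5) = 13*sqrt(5)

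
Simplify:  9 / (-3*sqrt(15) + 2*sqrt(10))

(-27*sqrt(15) - 18*sqrt(10))/95

Multiply numerator and denominator by 2*sqrt(10) + 3*sqrt(15).
Denominator becomes -95; numerator becomes 18*sqrt(10) + 27*sqrt(15).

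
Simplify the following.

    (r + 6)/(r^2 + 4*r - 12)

1/(r - 2)

Factor: r^2 + 4*r - 12 = (r + 6)*(r - 2)
Cancel the common factor (r + 6).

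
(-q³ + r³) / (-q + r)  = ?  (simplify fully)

q² + q*r + r²

Apply the difference-of-cubes factorisation and cancel (-q + r).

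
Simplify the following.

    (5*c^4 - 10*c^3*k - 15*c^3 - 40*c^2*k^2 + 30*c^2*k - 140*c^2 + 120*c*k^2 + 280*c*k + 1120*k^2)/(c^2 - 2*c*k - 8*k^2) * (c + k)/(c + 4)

Factor: 5*c^4 - 10*c^3*k - 15*c^3 - 40*c^2*k^2 + 30*c^2*k - 140*c^2 + 120*c*k^2 + 280*c*k + 1120*k^2 = 5*(c - 7)*(c + 2*k)*(c + 4)*(c - 4*k);  c^2 - 2*c*k - 8*k^2 = (c + 2*k)*(c - 4*k)
Cancel the common factors (c + 4), (c + 2*k), (c - 4*k).

5*c^2 + 5*c*k - 35*c - 35*k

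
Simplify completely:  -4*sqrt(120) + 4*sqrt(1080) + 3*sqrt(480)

4*sqrt(120) = 8*sqrt(30); 4*sqrt(1080) = 24*sqrt(30); 3*sqrt(480) = 12*sqrt(30)
Combine: (-8 + 24 + 12)·sqrt(30) = 28*sqrt(30)

28*sqrt(30)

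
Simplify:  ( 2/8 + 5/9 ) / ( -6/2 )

Numerator: 2/8 + 5/9 = 29/36
Denominator: -6/2 = -3
Divide: (29/36) · (-1/3) = -29/108

-29/108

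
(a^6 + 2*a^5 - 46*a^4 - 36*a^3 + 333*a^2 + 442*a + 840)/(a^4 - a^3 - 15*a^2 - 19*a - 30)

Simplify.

a^2 + 3*a - 28

Factor: a^6 + 2*a^5 - 46*a^4 - 36*a^3 + 333*a^2 + 442*a + 840 = (a - 5)*(a + 7)*(a + 3)*(a - 4)*(a^2 + a + 2);  a^4 - a^3 - 15*a^2 - 19*a - 30 = (a^2 + a + 2)*(a + 3)*(a - 5)
Cancel the common factors (a^2 + a + 2), (a - 5), (a + 3).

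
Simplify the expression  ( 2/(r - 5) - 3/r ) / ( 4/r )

(-r + 15)/(4*r - 20)

Numerator: 2/(r - 5) - 3/r = (-r + 15)/(r² - 5*r)
Denominator: 4/r = 4/r
Divide: ((-r + 15)/(r² - 5*r)) · (r/4) = (-r + 15)/(4*r - 20)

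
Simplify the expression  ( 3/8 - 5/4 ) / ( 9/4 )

Numerator: 3/8 - 5/4 = -7/8
Denominator: 9/4 = 9/4
Divide: (-7/8) · (4/9) = -7/18

-7/18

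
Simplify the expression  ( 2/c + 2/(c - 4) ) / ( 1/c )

Numerator: 2/c + 2/(c - 4) = (4*c - 8)/(c**2 - 4*c)
Denominator: 1/c = 1/c
Divide: ((4*c - 8)/(c**2 - 4*c)) · (c) = (4*c - 8)/(c - 4)

(4*c - 8)/(c - 4)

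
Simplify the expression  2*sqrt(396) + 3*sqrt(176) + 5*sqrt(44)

34*sqrt(11)

2*sqrt(396) = 12*sqrt(11); 3*sqrt(176) = 12*sqrt(11); 5*sqrt(44) = 10*sqrt(11)
Combine: (12 + 12 + 10)·sqrt(11) = 34*sqrt(11)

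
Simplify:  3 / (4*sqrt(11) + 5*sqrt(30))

(-12*sqrt(11) + 15*sqrt(30))/574

Multiply numerator and denominator by -4*sqrt(11) + 5*sqrt(30).
Denominator becomes 574; numerator becomes -12*sqrt(11) + 15*sqrt(30).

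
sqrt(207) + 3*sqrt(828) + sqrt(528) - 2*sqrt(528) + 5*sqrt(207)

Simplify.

sqrt(207) = 3*sqrt(23); 3*sqrt(828) = 18*sqrt(23); sqrt(528) = 4*sqrt(33); 2*sqrt(528) = 8*sqrt(33); 5*sqrt(207) = 15*sqrt(23)

-4*sqrt(33) + 36*sqrt(23)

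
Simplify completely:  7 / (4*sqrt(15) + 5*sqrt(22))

Multiply numerator and denominator by -5*sqrt(22) + 4*sqrt(15).
Denominator becomes -310; numerator becomes -35*sqrt(22) + 28*sqrt(15).

(-28*sqrt(15) + 35*sqrt(22))/310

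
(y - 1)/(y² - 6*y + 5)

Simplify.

1/(y - 5)

Factor: y² - 6*y + 5 = (y - 1)·(y - 5)
Cancel the common factor (y - 1).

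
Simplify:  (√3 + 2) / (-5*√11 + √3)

Multiply numerator and denominator by √3 + 5*√11.
Denominator becomes -272; numerator becomes 3 + 2*√3 + 5*√33 + 10*√11.

(-10*√11 - 5*√33 - 2*√3 - 3)/272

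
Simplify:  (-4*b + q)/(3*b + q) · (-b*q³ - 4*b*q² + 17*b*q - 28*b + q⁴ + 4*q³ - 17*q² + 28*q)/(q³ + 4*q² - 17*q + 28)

Factor: -b*q³ - 4*b*q² + 17*b*q - 28*b + q⁴ + 4*q³ - 17*q² + 28*q = (q + 7)·(q² - 3*q + 4)·(-b + q);  q³ + 4*q² - 17*q + 28 = (q + 7)·(q² - 3*q + 4)
Cancel the common factors (q² - 3*q + 4), (q + 7).

(4*b² - 5*b*q + q²)/(3*b + q)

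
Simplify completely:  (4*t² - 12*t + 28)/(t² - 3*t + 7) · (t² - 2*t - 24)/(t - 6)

Factor: 4*t² - 12*t + 28 = 4·(t² - 3*t + 7);  t² - 2*t - 24 = (t - 6)·(t + 4)
Cancel the common factors (t² - 3*t + 7), (t - 6).

4*t + 16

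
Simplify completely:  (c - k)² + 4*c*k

Expanding gives c² + 2*c*k + k², a perfect square.

(c + k)²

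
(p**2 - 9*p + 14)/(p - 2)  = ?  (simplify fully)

Factor: p**2 - 9*p + 14 = (p - 2)*(p - 7)
Cancel the common factor (p - 2).

p - 7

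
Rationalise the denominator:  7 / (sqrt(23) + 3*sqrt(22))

Multiply numerator and denominator by -sqrt(23) + 3*sqrt(22).
Denominator becomes 175; numerator becomes -7*sqrt(23) + 21*sqrt(22).

(-sqrt(23) + 3*sqrt(22))/25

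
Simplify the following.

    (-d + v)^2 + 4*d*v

After expansion: d^2 + 2*d*v + v^2 — a perfect-square trinomial.

(d + v)^2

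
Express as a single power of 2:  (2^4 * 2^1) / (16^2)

2^(-3)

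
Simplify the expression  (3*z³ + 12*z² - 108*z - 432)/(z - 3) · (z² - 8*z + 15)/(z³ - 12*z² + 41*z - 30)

(3*z² + 30*z + 72)/(z - 1)

Factor: 3*z³ + 12*z² - 108*z - 432 = 3·(z - 6)·(z + 4)·(z + 6);  z² - 8*z + 15 = (z - 3)·(z - 5);  z³ - 12*z² + 41*z - 30 = (z - 6)·(z - 1)·(z - 5)
Cancel the common factors (z - 5), (z - 3), (z - 6).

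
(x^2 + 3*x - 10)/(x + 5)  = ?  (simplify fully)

x - 2

Factor: x^2 + 3*x - 10 = (x + 5)*(x - 2)
Cancel the common factor (x + 5).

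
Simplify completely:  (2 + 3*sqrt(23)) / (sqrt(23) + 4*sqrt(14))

(-69 - 2*sqrt(23) + 8*sqrt(14) + 12*sqrt(322))/201

Multiply numerator and denominator by -4*sqrt(14) + sqrt(23).
Denominator becomes -201; numerator becomes -12*sqrt(322) - 8*sqrt(14) + 2*sqrt(23) + 69.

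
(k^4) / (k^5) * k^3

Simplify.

k^2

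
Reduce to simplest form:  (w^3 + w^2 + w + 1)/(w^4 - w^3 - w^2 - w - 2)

1/(w - 2)

Factor: w^3 + w^2 + w + 1 = (w + 1)*(w^2 + 1);  w^4 - w^3 - w^2 - w - 2 = (w + 1)*(w - 2)*(w^2 + 1)
Cancel the common factors (w^2 + 1), (w + 1).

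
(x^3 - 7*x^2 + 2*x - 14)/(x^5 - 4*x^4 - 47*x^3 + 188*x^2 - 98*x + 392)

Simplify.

1/(x^2 + 3*x - 28)

Factor: x^3 - 7*x^2 + 2*x - 14 = (x - 7)*(x^2 + 2);  x^5 - 4*x^4 - 47*x^3 + 188*x^2 - 98*x + 392 = (x + 7)*(x^2 + 2)*(x - 7)*(x - 4)
Cancel the common factors (x^2 + 2), (x - 7).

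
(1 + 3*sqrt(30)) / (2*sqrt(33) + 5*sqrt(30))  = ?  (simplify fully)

(-18*sqrt(110) - 2*sqrt(33) + 5*sqrt(30) + 450)/618

Multiply numerator and denominator by -2*sqrt(33) + 5*sqrt(30).
Denominator becomes 618; numerator becomes -18*sqrt(110) - 2*sqrt(33) + 5*sqrt(30) + 450.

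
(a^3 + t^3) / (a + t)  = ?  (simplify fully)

Factor as (a+b)(a^2-ab+b^2) with a=t, b=a.

a^2 - a*t + t^2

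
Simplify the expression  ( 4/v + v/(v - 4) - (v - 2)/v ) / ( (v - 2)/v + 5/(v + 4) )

Numerator: 4/v + v/(v - 4) - (v - 2)/v = (10*v - 24)/(v² - 4*v)
Denominator: (v - 2)/v + 5/(v + 4) = (v² + 7*v - 8)/(v² + 4*v)
Divide: ((10*v - 24)/(v² - 4*v)) · ((v² + 4*v)/(v² + 7*v - 8)) = (10*v² + 16*v - 96)/(v³ + 3*v² - 36*v + 32)

(10*v² + 16*v - 96)/(v³ + 3*v² - 36*v + 32)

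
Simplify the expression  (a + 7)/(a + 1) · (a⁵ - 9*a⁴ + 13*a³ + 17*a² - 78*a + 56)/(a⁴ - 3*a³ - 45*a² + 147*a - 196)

Factor: a⁵ - 9*a⁴ + 13*a³ + 17*a² - 78*a + 56 = (a² - 3*a + 4)·(a - 7)·(a + 2)·(a - 1);  a⁴ - 3*a³ - 45*a² + 147*a - 196 = (a - 7)·(a + 7)·(a² - 3*a + 4)
Cancel the common factors (a² - 3*a + 4), (a + 7), (a - 7).

(a² + a - 2)/(a + 1)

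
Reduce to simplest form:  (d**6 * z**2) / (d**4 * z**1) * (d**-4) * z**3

Quotient: d**2 * z**1
Multiply by (d**-4) * z**3: add exponents.

z**4/d**2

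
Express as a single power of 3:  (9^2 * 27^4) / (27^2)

3^10

9^2 = 3^4; 27^4 = 3^12; 27^2 = 3^6
Combine exponents: 3^10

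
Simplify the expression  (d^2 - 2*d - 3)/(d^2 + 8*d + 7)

(d - 3)/(d + 7)

Factor: d^2 - 2*d - 3 = (d + 1)*(d - 3);  d^2 + 8*d + 7 = (d + 7)*(d + 1)
Cancel the common factor (d + 1).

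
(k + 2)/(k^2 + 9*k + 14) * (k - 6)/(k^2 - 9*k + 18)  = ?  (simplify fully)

1/(k^2 + 4*k - 21)

Factor: k^2 + 9*k + 14 = (k + 7)*(k + 2);  k^2 - 9*k + 18 = (k - 6)*(k - 3)
Cancel the common factors (k + 2), (k - 6).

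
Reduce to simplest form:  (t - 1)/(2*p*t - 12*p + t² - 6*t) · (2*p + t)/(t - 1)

Factor: 2*p*t - 12*p + t² - 6*t = (2*p + t)·(t - 6)
Cancel the common factors (t - 1), (2*p + t).

1/(t - 6)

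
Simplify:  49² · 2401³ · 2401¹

49² = 7^4; 2401³ = 7^12; 2401¹ = 7^4
Combine exponents: 7^20

7^20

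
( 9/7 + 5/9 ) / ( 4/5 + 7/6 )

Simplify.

1160/1239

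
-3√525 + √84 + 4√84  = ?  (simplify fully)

3√525 = 15*√21; √84 = 2*√21; 4√84 = 8*√21
Combine: (-15 + 2 + 8)·√21 = -5*√21

-5*√21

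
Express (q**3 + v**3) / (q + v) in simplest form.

Factor as (a+b)(a**2-ab+b**2) with a=v, b=q.

q**2 - q*v + v**2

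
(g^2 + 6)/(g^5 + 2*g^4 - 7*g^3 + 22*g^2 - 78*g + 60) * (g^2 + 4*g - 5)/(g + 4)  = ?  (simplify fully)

Factor: g^5 + 2*g^4 - 7*g^3 + 22*g^2 - 78*g + 60 = (g^2 + 6)*(g - 1)*(g - 2)*(g + 5);  g^2 + 4*g - 5 = (g - 1)*(g + 5)
Cancel the common factors (g^2 + 6), (g - 1), (g + 5).

1/(g^2 + 2*g - 8)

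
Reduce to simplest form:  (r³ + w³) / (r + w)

Factor as (a+b)(a^2-ab+b^2) with a=w, b=r.

r² - r*w + w²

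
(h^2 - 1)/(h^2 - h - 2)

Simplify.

Factor: h^2 - 1 = (h + 1)*(h - 1);  h^2 - h - 2 = (h + 1)*(h - 2)
Cancel the common factor (h + 1).

(h - 1)/(h - 2)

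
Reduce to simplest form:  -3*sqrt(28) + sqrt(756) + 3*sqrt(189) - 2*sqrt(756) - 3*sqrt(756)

3*sqrt(28) = 6*sqrt(7); sqrt(756) = 6*sqrt(21); 3*sqrt(189) = 9*sqrt(21); 2*sqrt(756) = 12*sqrt(21); 3*sqrt(756) = 18*sqrt(21)

-15*sqrt(21) - 6*sqrt(7)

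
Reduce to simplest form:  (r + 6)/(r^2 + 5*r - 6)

Factor: r^2 + 5*r - 6 = (r + 6)*(r - 1)
Cancel the common factor (r + 6).

1/(r - 1)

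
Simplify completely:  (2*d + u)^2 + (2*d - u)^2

8*d^2 + 2*u^2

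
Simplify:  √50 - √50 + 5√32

20*√2

√50 = 5*√2; √50 = 5*√2; 5√32 = 20*√2
Combine: (5 - 5 + 20)·√2 = 20*√2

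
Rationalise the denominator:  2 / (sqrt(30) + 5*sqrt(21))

(-2*sqrt(30) + 10*sqrt(21))/495

Multiply numerator and denominator by -5*sqrt(21) + sqrt(30).
Denominator becomes -495; numerator becomes -10*sqrt(21) + 2*sqrt(30).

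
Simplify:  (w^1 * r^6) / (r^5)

Quotient: w^1 * r^1

r*w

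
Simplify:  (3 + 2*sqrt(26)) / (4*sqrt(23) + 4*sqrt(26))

Multiply numerator and denominator by -4*sqrt(23) + 4*sqrt(26).
Denominator becomes 48; numerator becomes -8*sqrt(598) - 12*sqrt(23) + 12*sqrt(26) + 208.

(-2*sqrt(598) - 3*sqrt(23) + 3*sqrt(26) + 52)/12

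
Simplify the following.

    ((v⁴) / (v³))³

Inside the bracket: v¹
Raise to the power 3: v³

v³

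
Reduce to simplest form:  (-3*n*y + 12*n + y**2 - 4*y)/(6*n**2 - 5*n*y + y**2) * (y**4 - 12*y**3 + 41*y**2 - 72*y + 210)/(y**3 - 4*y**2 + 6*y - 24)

(y**2 - 12*y + 35)/(-2*n + y)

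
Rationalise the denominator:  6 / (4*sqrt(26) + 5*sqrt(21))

(-24*sqrt(26) + 30*sqrt(21))/109

Multiply numerator and denominator by -5*sqrt(21) + 4*sqrt(26).
Denominator becomes -109; numerator becomes -30*sqrt(21) + 24*sqrt(26).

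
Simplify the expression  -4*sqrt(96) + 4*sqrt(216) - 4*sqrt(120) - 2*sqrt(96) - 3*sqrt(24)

4*sqrt(96) = 16*sqrt(6); 4*sqrt(216) = 24*sqrt(6); 4*sqrt(120) = 8*sqrt(30); 2*sqrt(96) = 8*sqrt(6); 3*sqrt(24) = 6*sqrt(6)

-8*sqrt(30) - 6*sqrt(6)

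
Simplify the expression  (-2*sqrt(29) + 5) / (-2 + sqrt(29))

(-48 + sqrt(29))/25

Multiply numerator and denominator by -sqrt(29) - 2.
Denominator becomes -25; numerator becomes -sqrt(29) + 48.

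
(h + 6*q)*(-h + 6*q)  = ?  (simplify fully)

-h^2 + 36*q^2

Difference of squares with P = 6*q, Q = h.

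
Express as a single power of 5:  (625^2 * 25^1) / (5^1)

5^9

625^2 = 5^8; 25^1 = 5^2; 5^1 = 5^1
Combine exponents: 5^9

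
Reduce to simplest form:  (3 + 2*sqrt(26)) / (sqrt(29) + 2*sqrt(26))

Multiply numerator and denominator by -sqrt(29) + 2*sqrt(26).
Denominator becomes 75; numerator becomes -2*sqrt(754) - 3*sqrt(29) + 6*sqrt(26) + 104.

(-2*sqrt(754) - 3*sqrt(29) + 6*sqrt(26) + 104)/75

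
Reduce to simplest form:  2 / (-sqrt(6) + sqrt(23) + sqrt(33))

Group as (sqrt(23) + sqrt(33)) - sqrt(6); multiply by (sqrt(23) + sqrt(33)) + sqrt(6), then rationalise the remaining surd.

(-25*sqrt(6) - 2*sqrt(33) + 8*sqrt(23) + 3*sqrt(506))/134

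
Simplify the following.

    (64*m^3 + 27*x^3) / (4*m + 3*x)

16*m^2 - 12*m*x + 9*x^2

(4*m)^3 + (3*x)^3 = (4*m + 3*x)(16*m^2 - 12*m*x + 9*x^2).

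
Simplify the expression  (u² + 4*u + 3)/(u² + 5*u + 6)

Factor: u² + 4*u + 3 = (u + 1)·(u + 3);  u² + 5*u + 6 = (u + 3)·(u + 2)
Cancel the common factor (u + 3).

(u + 1)/(u + 2)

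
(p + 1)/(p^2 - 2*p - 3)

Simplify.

Factor: p^2 - 2*p - 3 = (p + 1)*(p - 3)
Cancel the common factor (p + 1).

1/(p - 3)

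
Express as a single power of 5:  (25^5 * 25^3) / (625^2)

5^8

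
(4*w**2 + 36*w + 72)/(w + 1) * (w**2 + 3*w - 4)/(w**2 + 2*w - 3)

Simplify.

(4*w**2 + 40*w + 96)/(w + 1)

Factor: 4*w**2 + 36*w + 72 = 4*(w + 3)*(w + 6);  w**2 + 3*w - 4 = (w + 4)*(w - 1);  w**2 + 2*w - 3 = (w - 1)*(w + 3)
Cancel the common factors (w - 1), (w + 3).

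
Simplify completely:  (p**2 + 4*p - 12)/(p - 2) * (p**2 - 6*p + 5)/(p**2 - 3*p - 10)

(p**2 + 5*p - 6)/(p + 2)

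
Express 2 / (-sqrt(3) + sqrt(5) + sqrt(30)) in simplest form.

Group as (sqrt(5) + sqrt(30)) - sqrt(3); multiply by (sqrt(5) + sqrt(30)) + sqrt(3), then rationalise the remaining surd.

(-14*sqrt(5) - 15*sqrt(2) + 16*sqrt(3) + 11*sqrt(30))/106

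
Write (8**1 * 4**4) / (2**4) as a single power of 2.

8**1 = 2**3; 4**4 = 2**8; 2**4 = 2**4
Combine exponents: 2**7

2**7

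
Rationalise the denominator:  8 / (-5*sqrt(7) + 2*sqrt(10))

(-40*sqrt(7) - 16*sqrt(10))/135

Multiply numerator and denominator by 2*sqrt(10) + 5*sqrt(7).
Denominator becomes -135; numerator becomes 16*sqrt(10) + 40*sqrt(7).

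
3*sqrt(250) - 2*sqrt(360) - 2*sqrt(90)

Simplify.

-3*sqrt(10)

3*sqrt(250) = 15*sqrt(10); 2*sqrt(360) = 12*sqrt(10); 2*sqrt(90) = 6*sqrt(10)
Combine: (15 - 12 - 6)·sqrt(10) = -3*sqrt(10)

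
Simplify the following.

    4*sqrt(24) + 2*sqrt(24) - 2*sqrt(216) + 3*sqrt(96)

4*sqrt(24) = 8*sqrt(6); 2*sqrt(24) = 4*sqrt(6); 2*sqrt(216) = 12*sqrt(6); 3*sqrt(96) = 12*sqrt(6)
Combine: (8 + 4 - 12 + 12)·sqrt(6) = 12*sqrt(6)

12*sqrt(6)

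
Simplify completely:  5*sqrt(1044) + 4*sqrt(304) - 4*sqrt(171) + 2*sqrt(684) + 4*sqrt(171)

5*sqrt(1044) = 30*sqrt(29); 4*sqrt(304) = 16*sqrt(19); 4*sqrt(171) = 12*sqrt(19); 2*sqrt(684) = 12*sqrt(19); 4*sqrt(171) = 12*sqrt(19)

28*sqrt(19) + 30*sqrt(29)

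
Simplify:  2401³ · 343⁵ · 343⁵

2401³ = 7^12; 343⁵ = 7^15; 343⁵ = 7^15
Combine exponents: 7^42

7^42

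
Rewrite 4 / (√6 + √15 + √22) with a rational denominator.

Group as (√6 + √15) + √22; multiply by (√6 + √15) - √22, then rationalise the remaining surd.

(-48*√55 - 4*√22 + 52*√15 + 124*√6)/359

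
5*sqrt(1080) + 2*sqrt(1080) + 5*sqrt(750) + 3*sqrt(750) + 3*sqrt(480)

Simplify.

94*sqrt(30)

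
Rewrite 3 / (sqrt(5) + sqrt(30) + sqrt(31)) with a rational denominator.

Group as (sqrt(5) + sqrt(31)) + sqrt(30); multiply by (sqrt(5) + sqrt(31)) - sqrt(30), then rationalise the remaining surd.

(-15*sqrt(186) + 6*sqrt(31) + 9*sqrt(30) + 84*sqrt(5))/292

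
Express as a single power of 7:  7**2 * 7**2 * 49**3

7**2 = 7**2; 7**2 = 7**2; 49**3 = 7**6
Combine exponents: 7**10

7**10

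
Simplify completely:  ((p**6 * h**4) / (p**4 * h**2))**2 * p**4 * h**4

h**8*p**8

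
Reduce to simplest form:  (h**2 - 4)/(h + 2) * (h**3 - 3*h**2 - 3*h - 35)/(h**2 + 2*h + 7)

Factor: h**2 - 4 = (h + 2)*(h - 2);  h**3 - 3*h**2 - 3*h - 35 = (h - 5)*(h**2 + 2*h + 7)
Cancel the common factors (h**2 + 2*h + 7), (h + 2).

h**2 - 7*h + 10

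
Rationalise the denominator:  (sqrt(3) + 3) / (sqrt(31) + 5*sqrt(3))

Multiply numerator and denominator by -sqrt(31) + 5*sqrt(3).
Denominator becomes 44; numerator becomes -3*sqrt(31) - sqrt(93) + 15 + 15*sqrt(3).

(-3*sqrt(31) - sqrt(93) + 15 + 15*sqrt(3))/44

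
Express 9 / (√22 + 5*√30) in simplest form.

(-9*√22 + 45*√30)/728

Multiply numerator and denominator by -√22 + 5*√30.
Denominator becomes 728; numerator becomes -9*√22 + 45*√30.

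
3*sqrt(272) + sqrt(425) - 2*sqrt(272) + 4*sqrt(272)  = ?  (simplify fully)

3*sqrt(272) = 12*sqrt(17); sqrt(425) = 5*sqrt(17); 2*sqrt(272) = 8*sqrt(17); 4*sqrt(272) = 16*sqrt(17)
Combine: (12 + 5 - 8 + 16)·sqrt(17) = 25*sqrt(17)

25*sqrt(17)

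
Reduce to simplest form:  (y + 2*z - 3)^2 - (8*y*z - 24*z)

(-y + 2*z + 3)^2

Expanding gives y^2 - 4*y*z - 6*y + 4*z^2 + 12*z + 9, a perfect square.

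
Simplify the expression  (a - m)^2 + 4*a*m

Expanding gives a^2 + 2*a*m + m^2, a perfect square.

(a + m)^2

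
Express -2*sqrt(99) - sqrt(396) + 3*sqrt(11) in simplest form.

2*sqrt(99) = 6*sqrt(11); sqrt(396) = 6*sqrt(11); 3*sqrt(11) = 3*sqrt(11)
Combine: (-6 - 6 + 3)·sqrt(11) = -9*sqrt(11)

-9*sqrt(11)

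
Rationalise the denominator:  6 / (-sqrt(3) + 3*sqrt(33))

(sqrt(3) + 3*sqrt(33))/49

Multiply numerator and denominator by sqrt(3) + 3*sqrt(33).
Denominator becomes 294; numerator becomes 6*sqrt(3) + 18*sqrt(33).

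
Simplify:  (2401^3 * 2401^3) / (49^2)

7^20

2401^3 = 7^12; 2401^3 = 7^12; 49^2 = 7^4
Combine exponents: 7^20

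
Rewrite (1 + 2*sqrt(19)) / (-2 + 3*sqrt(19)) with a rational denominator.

(7*sqrt(19) + 116)/167

Multiply numerator and denominator by -3*sqrt(19) - 2.
Denominator becomes -167; numerator becomes -116 - 7*sqrt(19).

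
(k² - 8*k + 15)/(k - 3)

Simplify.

Factor: k² - 8*k + 15 = (k - 5)·(k - 3)
Cancel the common factor (k - 3).

k - 5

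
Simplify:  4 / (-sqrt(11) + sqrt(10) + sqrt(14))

Group as (sqrt(10) + sqrt(14)) - sqrt(11); multiply by (sqrt(10) + sqrt(14)) + sqrt(11), then rationalise the remaining surd.

(-52*sqrt(11) + 28*sqrt(14) + 60*sqrt(10) + 16*sqrt(385))/391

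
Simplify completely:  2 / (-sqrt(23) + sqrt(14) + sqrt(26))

(-34*sqrt(23) + 22*sqrt(26) + 70*sqrt(14) + 8*sqrt(2093))/1167

Group as (sqrt(14) + sqrt(26)) - sqrt(23); multiply by (sqrt(14) + sqrt(26)) + sqrt(23), then rationalise the remaining surd.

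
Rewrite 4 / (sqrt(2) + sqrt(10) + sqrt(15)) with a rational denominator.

Group as (sqrt(10) + sqrt(15)) + sqrt(2); multiply by (sqrt(10) + sqrt(15)) - sqrt(2), then rationalise the remaining surd.

(-80*sqrt(3) - 12*sqrt(15) + 28*sqrt(10) + 92*sqrt(2))/71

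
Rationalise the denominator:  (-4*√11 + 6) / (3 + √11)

-31 + 9*√11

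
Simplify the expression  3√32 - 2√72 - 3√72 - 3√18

-27*√2

3√32 = 12*√2; 2√72 = 12*√2; 3√72 = 18*√2; 3√18 = 9*√2
Combine: (12 - 12 - 18 - 9)·√2 = -27*√2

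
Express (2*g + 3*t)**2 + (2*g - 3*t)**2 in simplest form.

8*g**2 + 18*t**2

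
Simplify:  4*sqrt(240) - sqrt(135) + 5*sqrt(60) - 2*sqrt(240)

4*sqrt(240) = 16*sqrt(15); sqrt(135) = 3*sqrt(15); 5*sqrt(60) = 10*sqrt(15); 2*sqrt(240) = 8*sqrt(15)
Combine: (16 - 3 + 10 - 8)·sqrt(15) = 15*sqrt(15)

15*sqrt(15)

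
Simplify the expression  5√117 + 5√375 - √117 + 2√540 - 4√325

-8*√13 + 37*√15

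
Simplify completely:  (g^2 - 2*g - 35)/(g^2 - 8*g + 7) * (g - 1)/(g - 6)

(g + 5)/(g - 6)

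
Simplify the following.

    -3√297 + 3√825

3√297 = 9*√33; 3√825 = 15*√33
Combine: (-9 + 15)·√33 = 6*√33

6*√33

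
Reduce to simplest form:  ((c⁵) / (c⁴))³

c³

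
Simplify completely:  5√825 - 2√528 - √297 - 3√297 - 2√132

√33

5√825 = 25*√33; 2√528 = 8*√33; √297 = 3*√33; 3√297 = 9*√33; 2√132 = 4*√33
Combine: (25 - 8 - 3 - 9 - 4)·√33 = √33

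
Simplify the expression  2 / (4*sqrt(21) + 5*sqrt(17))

(-8*sqrt(21) + 10*sqrt(17))/89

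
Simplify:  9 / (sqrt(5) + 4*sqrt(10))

Multiply numerator and denominator by -sqrt(5) + 4*sqrt(10).
Denominator becomes 155; numerator becomes -9*sqrt(5) + 36*sqrt(10).

(-9*sqrt(5) + 36*sqrt(10))/155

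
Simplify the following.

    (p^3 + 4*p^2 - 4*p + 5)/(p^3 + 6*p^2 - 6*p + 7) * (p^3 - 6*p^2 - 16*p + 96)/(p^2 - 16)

Factor: p^3 + 4*p^2 - 4*p + 5 = (p + 5)*(p^2 - p + 1);  p^3 + 6*p^2 - 6*p + 7 = (p + 7)*(p^2 - p + 1);  p^3 - 6*p^2 - 16*p + 96 = (p - 4)*(p - 6)*(p + 4);  p^2 - 16 = (p + 4)*(p - 4)
Cancel the common factors (p^2 - p + 1), (p - 4), (p + 4).

(p^2 - p - 30)/(p + 7)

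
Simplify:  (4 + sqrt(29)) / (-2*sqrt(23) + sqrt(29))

Multiply numerator and denominator by sqrt(29) + 2*sqrt(23).
Denominator becomes -63; numerator becomes 4*sqrt(29) + 29 + 8*sqrt(23) + 2*sqrt(667).

(-2*sqrt(667) - 8*sqrt(23) - 29 - 4*sqrt(29))/63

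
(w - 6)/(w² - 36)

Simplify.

1/(w + 6)

Factor: w² - 36 = (w + 6)·(w - 6)
Cancel the common factor (w - 6).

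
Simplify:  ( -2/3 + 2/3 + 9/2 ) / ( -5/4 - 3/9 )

-54/19

Numerator: -2/3 + 2/3 + 9/2 = 9/2
Denominator: -5/4 - 3/9 = -19/12
Divide: (9/2) · (-12/19) = -54/19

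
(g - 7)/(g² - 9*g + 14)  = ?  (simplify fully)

Factor: g² - 9*g + 14 = (g - 7)·(g - 2)
Cancel the common factor (g - 7).

1/(g - 2)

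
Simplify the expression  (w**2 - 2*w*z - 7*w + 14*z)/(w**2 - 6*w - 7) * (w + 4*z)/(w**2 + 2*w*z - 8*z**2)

1/(w + 1)

Factor: w**2 - 2*w*z - 7*w + 14*z = (w - 7)*(w - 2*z);  w**2 - 6*w - 7 = (w + 1)*(w - 7);  w**2 + 2*w*z - 8*z**2 = (w - 2*z)*(w + 4*z)
Cancel the common factors (w + 4*z), (w - 7), (w - 2*z).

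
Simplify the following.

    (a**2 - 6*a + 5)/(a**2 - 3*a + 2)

Factor: a**2 - 6*a + 5 = (a - 1)*(a - 5);  a**2 - 3*a + 2 = (a - 1)*(a - 2)
Cancel the common factor (a - 1).

(a - 5)/(a - 2)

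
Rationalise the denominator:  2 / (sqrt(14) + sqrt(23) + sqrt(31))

(-sqrt(9982) + 3*sqrt(31) + 11*sqrt(23) + 20*sqrt(14))/313

Group as (sqrt(23) + sqrt(31)) + sqrt(14); multiply by (sqrt(23) + sqrt(31)) - sqrt(14), then rationalise the remaining surd.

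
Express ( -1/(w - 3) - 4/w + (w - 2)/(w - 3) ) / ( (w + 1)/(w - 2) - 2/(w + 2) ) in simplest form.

(w^3 - 4*w^2 - 4*w + 16)/(w^3 + w^2 + 6*w)

Numerator: -1/(w - 3) - 4/w + (w - 2)/(w - 3) = (w - 4)/w
Denominator: (w + 1)/(w - 2) - 2/(w + 2) = (w^2 + w + 6)/(w^2 - 4)
Divide: ((w - 4)/w) · ((w^2 - 4)/(w^2 + w + 6)) = (w^3 - 4*w^2 - 4*w + 16)/(w^3 + w^2 + 6*w)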